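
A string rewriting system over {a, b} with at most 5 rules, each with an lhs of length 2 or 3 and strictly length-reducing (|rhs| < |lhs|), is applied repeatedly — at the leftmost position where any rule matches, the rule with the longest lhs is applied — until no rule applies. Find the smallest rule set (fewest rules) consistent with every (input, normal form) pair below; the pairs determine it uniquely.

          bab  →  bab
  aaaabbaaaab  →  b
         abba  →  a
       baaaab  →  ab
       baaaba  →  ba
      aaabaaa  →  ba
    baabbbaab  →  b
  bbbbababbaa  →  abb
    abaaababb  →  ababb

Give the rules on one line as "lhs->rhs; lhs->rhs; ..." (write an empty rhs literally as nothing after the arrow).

aa->b; aab->b; bba->; bbb->ab

  | bab
  | aaaabbaaaab => baabbaaaab => bbbaaaab => abaaaab => abbaab => aab => b
  | abba => a
  | baaaab => bbaab => ab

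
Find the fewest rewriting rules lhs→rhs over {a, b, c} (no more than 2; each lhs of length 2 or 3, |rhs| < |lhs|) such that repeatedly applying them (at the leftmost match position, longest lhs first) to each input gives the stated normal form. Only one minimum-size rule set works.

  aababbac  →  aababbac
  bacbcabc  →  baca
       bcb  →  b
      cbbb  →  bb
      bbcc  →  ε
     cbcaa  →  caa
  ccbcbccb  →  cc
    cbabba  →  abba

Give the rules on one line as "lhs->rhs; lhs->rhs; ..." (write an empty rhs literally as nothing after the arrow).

  | aababbac
  | bacbcabc => bacabc => baca
  | bcb => b
  | cbbb => bb

bc->; cb->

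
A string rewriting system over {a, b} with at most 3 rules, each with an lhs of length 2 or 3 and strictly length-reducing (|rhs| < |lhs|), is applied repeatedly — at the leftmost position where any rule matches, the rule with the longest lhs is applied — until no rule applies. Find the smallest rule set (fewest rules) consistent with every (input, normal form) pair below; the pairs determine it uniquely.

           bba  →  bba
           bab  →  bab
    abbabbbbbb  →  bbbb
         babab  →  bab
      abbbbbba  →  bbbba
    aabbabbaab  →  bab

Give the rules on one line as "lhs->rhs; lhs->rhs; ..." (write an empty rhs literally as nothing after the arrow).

aaa->ba; aba->a; abb->

  | bba
  | bab
  | abbabbbbbb => abbbbbb => bbbb
  | babab => bab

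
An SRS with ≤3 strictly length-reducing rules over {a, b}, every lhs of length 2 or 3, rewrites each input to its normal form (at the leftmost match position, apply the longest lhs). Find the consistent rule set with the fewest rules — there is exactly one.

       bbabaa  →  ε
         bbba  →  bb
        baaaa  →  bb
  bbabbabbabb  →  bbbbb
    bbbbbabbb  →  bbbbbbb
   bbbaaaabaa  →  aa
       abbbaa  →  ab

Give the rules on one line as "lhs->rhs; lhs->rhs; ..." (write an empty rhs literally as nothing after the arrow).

  | bbabaa => bbaa => ba => ε
  | bbba => bb
  | baaaa => aaa => bb
  | bbabbabbabb => bbbabbabb => bbbbabb => bbbbb

aaa->bb; ba->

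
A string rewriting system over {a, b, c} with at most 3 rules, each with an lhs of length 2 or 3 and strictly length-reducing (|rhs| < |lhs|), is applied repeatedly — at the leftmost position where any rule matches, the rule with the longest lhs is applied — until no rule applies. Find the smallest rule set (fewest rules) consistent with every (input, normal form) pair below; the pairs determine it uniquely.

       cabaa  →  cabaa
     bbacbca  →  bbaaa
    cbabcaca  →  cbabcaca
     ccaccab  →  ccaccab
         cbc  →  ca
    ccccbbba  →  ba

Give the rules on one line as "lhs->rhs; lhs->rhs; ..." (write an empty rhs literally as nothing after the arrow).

  | cabaa
  | bbacbca => bbacaa => bbaaa
  | cbabcaca
  | ccaccab

caa->aa; cbc->ca; ccb->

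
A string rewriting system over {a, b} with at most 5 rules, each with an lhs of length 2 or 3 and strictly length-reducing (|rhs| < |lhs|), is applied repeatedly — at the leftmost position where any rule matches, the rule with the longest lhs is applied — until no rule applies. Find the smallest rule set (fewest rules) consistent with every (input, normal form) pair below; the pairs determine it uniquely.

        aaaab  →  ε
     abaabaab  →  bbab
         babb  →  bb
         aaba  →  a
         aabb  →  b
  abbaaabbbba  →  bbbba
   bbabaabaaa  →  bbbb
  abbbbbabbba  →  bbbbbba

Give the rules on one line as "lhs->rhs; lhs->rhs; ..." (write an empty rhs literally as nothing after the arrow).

aa->; aab->; aba->b; abb->b

  | aaaab => aab => ε
  | abaabaab => babaab => bbab
  | babb => bb
  | aaba => a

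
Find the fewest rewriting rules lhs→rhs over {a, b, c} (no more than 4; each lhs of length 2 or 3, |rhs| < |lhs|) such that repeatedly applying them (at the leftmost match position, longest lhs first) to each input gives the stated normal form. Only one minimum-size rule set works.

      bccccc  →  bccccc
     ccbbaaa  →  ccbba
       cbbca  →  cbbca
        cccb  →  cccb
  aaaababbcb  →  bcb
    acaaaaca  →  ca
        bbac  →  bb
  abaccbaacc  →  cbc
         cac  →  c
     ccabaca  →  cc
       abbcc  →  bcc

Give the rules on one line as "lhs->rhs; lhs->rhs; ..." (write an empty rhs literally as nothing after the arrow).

  | bccccc
  | ccbbaaa => ccbbaa => ccbba
  | cbbca
  | cccb

aa->a; ab->; ac->; aca->ac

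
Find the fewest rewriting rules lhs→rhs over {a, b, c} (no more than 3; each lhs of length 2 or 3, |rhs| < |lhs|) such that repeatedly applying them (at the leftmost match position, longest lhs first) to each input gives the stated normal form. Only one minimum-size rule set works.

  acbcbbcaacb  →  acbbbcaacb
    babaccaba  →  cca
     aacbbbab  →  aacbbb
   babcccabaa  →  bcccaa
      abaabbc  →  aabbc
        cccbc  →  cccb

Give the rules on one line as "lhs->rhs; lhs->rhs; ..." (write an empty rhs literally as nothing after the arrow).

ba->; cbc->cb

  | acbcbbcaacb => acbbbcaacb
  | babaccaba => baccaba => ccaba => cca
  | aacbbbab => aacbbb
  | babcccabaa => bcccabaa => bcccaa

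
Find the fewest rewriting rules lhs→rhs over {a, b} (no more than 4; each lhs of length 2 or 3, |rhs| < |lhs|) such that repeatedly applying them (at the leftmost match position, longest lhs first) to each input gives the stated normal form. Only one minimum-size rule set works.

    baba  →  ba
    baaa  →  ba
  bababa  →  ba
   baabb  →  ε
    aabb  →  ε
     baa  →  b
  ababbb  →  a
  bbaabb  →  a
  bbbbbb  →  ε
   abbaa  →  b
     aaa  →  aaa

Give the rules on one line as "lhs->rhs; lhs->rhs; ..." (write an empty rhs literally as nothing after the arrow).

ab->; baa->b; bb->a

  | baba => ba
  | baaa => ba
  | bababa => baba => ba
  | baabb => bbb => ab => ε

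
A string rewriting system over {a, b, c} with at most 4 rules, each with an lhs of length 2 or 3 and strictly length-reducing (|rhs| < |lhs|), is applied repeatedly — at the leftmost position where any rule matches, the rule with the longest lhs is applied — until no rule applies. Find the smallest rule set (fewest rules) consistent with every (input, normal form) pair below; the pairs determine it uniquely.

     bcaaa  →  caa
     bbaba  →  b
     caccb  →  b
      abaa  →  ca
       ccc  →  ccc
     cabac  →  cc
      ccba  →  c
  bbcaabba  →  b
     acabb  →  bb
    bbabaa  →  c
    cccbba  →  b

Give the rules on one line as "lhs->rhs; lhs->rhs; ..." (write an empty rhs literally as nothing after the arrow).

ab->b; ba->c; bc->b; cb->b

  | bcaaa => baaa => caa
  | bbaba => bcba => bba => bc => b
  | caccb => cacb => cab => cb => b
  | abaa => baa => ca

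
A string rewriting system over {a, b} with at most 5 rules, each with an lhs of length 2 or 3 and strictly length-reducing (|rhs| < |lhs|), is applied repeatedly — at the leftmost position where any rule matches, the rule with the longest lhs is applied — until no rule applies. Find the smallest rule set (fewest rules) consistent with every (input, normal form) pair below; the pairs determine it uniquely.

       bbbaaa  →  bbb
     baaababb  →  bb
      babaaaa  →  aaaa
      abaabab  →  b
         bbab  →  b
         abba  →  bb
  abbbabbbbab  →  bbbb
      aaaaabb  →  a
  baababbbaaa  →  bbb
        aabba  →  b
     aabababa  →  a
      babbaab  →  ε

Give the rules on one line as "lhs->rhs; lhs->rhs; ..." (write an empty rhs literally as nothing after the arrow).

  | bbbaaa => bbbaa => bbba => bbb
  | baaababb => baababb => bababb => abb => bb
  | babaaaa => aaaa
  | abaabab => baabab => babab => ab => b

aab->; ab->b; ba->b; bab->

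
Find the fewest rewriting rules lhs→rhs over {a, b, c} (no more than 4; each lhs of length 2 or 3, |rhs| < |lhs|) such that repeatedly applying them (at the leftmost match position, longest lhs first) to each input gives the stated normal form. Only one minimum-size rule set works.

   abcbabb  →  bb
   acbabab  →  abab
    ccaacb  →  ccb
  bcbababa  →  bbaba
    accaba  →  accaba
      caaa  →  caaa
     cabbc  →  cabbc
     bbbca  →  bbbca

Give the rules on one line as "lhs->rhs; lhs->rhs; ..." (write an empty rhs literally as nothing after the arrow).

aac->; abc->c; cba->

  | abcbabb => cbabb => bb
  | acbabab => abab
  | ccaacb => ccb
  | bcbababa => bbaba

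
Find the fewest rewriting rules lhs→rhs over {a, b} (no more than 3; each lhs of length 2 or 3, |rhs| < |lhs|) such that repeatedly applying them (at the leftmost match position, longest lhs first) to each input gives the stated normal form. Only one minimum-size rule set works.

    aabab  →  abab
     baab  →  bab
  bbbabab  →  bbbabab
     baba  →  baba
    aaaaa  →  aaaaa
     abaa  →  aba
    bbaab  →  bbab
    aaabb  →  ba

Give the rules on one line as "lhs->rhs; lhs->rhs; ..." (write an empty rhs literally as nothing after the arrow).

  | aabab => abab
  | baab => bab
  | bbbabab
  | baba

aab->ab; abb->ba; baa->ba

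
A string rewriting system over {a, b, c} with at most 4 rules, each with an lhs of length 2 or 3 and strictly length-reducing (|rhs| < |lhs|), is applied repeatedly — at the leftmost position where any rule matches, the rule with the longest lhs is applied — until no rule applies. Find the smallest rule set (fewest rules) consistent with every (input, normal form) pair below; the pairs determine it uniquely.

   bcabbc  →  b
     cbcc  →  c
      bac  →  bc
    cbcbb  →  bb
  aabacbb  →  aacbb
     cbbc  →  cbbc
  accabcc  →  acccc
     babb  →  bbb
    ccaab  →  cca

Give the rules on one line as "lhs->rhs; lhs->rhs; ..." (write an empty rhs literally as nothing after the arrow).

ab->; ba->b; cbc->

  | bcabbc => bcbc => b
  | cbcc => c
  | bac => bc
  | cbcbb => bb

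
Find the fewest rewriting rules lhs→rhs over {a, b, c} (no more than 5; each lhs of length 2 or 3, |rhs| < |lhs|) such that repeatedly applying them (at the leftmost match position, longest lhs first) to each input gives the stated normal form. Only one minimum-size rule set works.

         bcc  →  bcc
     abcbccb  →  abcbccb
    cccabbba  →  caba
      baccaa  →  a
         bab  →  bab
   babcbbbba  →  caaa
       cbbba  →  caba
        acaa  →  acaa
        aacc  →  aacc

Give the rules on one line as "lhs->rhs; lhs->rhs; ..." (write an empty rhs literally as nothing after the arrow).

  | bcc
  | abcbccb
  | cccabbba => cbbba => caba
  | baccaa => ccaa => a

bac->c; bb->a; bca->ca; cca->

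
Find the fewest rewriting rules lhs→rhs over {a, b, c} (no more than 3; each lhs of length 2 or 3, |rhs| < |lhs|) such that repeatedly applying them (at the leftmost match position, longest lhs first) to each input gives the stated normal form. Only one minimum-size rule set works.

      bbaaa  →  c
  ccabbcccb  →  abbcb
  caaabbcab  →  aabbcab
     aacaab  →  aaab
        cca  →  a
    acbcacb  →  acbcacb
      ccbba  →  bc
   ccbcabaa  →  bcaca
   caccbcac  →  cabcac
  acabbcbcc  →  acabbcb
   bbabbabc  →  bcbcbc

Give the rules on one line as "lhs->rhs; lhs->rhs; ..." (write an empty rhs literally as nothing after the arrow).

ba->c; caa->a; cc->

  | bbaaa => bcaa => ba => c
  | ccabbcccb => abbcccb => abbcb
  | caaabbcab => aabbcab
  | aacaab => aaab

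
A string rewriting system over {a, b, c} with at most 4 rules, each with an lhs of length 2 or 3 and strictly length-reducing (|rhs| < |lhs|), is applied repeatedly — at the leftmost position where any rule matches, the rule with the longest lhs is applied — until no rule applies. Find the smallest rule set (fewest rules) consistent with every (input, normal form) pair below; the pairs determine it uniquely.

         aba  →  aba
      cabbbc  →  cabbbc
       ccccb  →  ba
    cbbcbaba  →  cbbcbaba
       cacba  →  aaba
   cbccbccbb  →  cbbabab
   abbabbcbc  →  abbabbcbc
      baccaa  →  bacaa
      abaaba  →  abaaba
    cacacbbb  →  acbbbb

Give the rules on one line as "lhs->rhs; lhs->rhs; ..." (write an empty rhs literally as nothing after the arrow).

aac->cb; cac->aa; cc->c; ccb->ba

  | aba
  | cabbbc
  | ccccb => cccb => ccb => ba
  | cbbcbaba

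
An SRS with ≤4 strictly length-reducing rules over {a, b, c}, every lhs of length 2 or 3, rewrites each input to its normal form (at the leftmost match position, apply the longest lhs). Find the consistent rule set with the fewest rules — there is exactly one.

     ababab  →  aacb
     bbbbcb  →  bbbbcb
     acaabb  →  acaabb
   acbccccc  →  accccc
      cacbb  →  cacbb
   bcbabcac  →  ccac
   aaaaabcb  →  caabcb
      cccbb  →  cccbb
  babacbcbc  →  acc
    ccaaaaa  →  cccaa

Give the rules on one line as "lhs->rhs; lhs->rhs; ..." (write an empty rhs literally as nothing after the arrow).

aaa->c; ba->c; cba->ac; cbc->c

  | ababab => acbab => aacb
  | bbbbcb
  | acaabb
  | acbccccc => accccc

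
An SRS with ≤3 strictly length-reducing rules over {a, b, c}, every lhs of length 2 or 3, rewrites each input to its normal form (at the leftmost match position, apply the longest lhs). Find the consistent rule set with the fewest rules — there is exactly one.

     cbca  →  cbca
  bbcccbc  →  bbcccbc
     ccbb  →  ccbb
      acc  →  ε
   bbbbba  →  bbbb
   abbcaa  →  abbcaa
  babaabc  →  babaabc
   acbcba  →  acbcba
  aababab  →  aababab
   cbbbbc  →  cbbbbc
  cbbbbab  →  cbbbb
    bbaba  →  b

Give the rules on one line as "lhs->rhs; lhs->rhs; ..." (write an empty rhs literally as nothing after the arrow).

  | cbca
  | bbcccbc
  | ccbb
  | acc => ε

acc->; bba->b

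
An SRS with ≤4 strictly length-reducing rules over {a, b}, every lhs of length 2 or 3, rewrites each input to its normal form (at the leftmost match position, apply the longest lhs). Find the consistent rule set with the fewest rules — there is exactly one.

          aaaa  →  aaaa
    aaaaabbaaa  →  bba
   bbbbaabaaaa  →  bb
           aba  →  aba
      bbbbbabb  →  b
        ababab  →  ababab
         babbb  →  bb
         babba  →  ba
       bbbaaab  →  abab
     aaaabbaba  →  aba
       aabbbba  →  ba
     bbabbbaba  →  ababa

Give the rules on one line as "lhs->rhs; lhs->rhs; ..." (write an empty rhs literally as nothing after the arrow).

  | aaaa
  | aaaaabbaaa => aaabbbaaa => abbbbaaa => bbaaa => bba
  | bbbbaabaaaa => abbaabaaaa => aabaaaa => bbaaaa => bbaa => bb
  | aba

aab->bb; abb->; baa->b; bbb->ab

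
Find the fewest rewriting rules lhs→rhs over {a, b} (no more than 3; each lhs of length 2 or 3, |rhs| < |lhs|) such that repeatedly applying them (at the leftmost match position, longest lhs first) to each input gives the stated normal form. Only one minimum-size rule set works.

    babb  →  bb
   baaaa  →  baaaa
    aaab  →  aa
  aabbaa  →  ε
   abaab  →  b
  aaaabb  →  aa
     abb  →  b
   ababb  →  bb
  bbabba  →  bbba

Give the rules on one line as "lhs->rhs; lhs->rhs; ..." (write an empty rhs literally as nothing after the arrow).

  | babb => bb
  | baaaa
  | aaab => aa
  | aabbaa => abaa => aba => ab => ε

ab->; aba->ab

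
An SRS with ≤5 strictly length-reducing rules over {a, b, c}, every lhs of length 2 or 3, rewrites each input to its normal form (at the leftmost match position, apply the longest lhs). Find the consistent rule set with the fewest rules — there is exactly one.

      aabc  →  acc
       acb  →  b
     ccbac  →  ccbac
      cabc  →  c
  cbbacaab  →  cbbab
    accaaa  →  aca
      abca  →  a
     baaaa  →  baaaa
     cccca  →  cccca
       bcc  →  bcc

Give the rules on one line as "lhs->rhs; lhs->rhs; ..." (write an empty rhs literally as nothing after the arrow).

aab->ac; abc->; acb->b; caa->

  | aabc => acc
  | acb => b
  | ccbac
  | cabc => c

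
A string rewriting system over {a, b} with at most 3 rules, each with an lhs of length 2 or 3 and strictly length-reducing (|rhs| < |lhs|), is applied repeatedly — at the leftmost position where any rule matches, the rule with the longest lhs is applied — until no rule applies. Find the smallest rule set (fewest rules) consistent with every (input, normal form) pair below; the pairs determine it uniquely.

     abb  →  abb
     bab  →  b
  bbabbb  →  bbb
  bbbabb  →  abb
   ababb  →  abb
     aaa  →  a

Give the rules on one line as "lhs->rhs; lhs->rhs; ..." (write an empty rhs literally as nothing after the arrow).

aa->; ba->; bba->aa

  | abb
  | bab => b
  | bbabbb => aabbb => bbb
  | bbbabb => baabb => abb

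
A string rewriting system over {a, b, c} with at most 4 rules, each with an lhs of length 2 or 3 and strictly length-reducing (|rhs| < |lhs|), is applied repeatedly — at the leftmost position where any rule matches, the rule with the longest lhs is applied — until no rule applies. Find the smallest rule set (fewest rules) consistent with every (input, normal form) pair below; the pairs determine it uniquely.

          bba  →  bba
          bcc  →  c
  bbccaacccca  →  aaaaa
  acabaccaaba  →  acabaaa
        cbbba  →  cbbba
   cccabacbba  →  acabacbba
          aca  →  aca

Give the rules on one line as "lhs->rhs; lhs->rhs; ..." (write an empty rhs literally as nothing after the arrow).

aab->; bc->; cc->a

  | bba
  | bcc => c
  | bbccaacccca => bcaacccca => aacccca => aaacca => aaaaa
  | acabaccaaba => acabaaaaba => acabaaa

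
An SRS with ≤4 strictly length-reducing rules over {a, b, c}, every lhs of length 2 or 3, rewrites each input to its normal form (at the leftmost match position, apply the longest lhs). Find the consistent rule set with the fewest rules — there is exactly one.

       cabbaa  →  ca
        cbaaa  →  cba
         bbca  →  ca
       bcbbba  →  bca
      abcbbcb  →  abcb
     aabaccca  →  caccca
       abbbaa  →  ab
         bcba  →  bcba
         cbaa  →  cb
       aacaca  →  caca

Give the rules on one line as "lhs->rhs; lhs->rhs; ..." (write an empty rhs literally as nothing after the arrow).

aa->; aab->c; bb->; cbb->aa

  | cabbaa => caaa => ca
  | cbaaa => cba
  | bbca => ca
  | bcbbba => baaba => bca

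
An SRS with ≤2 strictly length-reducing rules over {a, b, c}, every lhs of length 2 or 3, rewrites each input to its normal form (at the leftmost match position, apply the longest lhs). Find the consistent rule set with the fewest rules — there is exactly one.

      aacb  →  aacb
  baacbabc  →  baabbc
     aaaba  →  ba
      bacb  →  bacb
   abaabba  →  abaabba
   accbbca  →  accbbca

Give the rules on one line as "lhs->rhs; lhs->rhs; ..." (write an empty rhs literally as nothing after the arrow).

aaa->; cba->b

  | aacb
  | baacbabc => baabbc
  | aaaba => ba
  | bacb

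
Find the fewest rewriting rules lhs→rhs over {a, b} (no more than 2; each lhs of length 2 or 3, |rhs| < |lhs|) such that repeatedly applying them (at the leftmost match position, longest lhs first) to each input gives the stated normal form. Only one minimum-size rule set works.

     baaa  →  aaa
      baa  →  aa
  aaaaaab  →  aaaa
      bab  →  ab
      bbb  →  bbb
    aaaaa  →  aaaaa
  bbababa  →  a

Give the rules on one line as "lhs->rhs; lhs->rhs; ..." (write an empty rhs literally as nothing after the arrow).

aab->; ba->a

  | baaa => aaa
  | baa => aa
  | aaaaaab => aaaa
  | bab => ab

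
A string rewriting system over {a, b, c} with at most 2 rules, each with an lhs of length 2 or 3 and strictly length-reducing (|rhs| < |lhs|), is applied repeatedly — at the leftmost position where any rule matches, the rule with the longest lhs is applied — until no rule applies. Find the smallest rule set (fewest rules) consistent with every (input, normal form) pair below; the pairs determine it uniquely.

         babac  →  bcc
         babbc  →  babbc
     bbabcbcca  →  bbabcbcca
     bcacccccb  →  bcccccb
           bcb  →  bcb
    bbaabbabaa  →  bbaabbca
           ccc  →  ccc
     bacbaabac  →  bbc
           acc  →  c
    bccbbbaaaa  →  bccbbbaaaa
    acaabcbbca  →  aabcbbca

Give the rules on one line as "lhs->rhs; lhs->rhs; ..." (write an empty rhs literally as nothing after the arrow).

  | babac => bcc
  | babbc
  | bbabcbcca
  | bcacccccb => bcccccb

aba->c; ac->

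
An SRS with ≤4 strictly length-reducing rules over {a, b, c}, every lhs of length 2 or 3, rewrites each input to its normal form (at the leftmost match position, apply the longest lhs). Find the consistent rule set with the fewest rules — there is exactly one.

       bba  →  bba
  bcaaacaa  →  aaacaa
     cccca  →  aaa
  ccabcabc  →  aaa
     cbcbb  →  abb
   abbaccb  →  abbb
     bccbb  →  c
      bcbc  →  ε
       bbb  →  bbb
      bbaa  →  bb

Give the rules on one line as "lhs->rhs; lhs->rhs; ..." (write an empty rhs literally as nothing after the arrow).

  | bba
  | bcaaacaa => aaacaa
  | cccca => acca => aaa
  | ccabcabc => aabcabc => aaabc => aaa

baa->b; bc->; cb->c; cc->a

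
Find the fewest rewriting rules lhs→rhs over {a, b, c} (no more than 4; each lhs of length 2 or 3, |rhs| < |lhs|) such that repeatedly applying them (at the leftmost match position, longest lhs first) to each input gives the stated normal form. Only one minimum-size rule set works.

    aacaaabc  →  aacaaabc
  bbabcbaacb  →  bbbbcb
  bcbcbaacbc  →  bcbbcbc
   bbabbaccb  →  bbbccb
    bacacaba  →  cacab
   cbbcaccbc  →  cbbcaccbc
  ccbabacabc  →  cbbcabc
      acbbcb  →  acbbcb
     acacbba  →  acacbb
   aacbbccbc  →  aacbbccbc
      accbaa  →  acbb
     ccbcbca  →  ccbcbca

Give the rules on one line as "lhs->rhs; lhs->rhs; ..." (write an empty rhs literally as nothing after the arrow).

ba->b; bac->c; cba->bb

  | aacaaabc
  | bbabcbaacb => bbbcbaacb => bbbbbacb => bbbbcb
  | bcbcbaacbc => bcbbbacbc => bcbbcbc
  | bbabbaccb => bbbbaccb => bbbccb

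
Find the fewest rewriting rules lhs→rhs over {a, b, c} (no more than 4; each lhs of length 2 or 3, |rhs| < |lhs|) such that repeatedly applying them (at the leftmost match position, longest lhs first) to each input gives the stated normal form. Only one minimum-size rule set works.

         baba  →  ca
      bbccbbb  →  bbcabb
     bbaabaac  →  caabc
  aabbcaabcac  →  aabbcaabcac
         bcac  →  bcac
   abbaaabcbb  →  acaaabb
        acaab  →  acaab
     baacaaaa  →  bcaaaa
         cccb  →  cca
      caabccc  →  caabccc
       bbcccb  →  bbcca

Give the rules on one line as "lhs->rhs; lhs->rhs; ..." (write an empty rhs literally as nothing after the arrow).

ba->b; bba->ca; cb->a

  | baba => bba => ca
  | bbccbbb => bbcabb
  | bbaabaac => caabaac => caabac => caabc
  | aabbcaabcac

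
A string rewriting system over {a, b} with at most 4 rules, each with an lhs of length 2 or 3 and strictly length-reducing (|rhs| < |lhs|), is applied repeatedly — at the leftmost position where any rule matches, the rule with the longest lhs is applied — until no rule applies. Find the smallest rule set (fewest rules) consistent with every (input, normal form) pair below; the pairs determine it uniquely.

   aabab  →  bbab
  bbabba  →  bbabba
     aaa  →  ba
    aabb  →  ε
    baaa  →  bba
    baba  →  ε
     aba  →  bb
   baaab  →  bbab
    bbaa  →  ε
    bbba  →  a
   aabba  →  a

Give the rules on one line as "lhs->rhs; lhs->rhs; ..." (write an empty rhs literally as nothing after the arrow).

aa->b; aba->bb; bbb->

  | aabab => bbab
  | bbabba
  | aaa => ba
  | aabb => bbb => ε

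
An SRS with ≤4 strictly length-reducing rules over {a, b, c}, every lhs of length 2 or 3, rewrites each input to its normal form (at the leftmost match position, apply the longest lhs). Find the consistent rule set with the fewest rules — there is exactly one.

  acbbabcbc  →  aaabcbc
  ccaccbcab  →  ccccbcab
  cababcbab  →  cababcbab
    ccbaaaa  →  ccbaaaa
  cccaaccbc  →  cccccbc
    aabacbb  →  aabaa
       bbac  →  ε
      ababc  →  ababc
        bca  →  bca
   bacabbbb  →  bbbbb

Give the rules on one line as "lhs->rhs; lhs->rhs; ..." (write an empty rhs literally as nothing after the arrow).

  | acbbabcbc => cbbabcbc => aaabcbc
  | ccaccbcab => ccccbcab
  | cababcbab
  | ccbaaaa

ac->c; aca->; bbc->; cbb->aa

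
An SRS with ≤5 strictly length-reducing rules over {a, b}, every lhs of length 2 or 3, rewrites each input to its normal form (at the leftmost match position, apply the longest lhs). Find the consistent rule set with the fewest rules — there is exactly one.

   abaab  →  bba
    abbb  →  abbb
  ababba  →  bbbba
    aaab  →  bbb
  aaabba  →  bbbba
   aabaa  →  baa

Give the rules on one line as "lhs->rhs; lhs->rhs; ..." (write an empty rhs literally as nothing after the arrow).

aaa->bb; aab->b; aba->bb; bab->ba

  | abaab => bbab => bba
  | abbb
  | ababba => bbbba
  | aaab => bbb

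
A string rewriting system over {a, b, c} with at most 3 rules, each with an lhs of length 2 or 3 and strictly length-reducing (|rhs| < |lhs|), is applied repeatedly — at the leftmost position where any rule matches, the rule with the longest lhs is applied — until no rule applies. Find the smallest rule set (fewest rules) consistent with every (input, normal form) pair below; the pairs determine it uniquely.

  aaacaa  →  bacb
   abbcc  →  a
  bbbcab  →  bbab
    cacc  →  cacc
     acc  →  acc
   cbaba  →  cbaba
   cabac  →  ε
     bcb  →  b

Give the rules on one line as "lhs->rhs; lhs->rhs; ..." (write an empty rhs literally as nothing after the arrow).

  | aaacaa => bacaa => bacb
  | abbcc => abc => a
  | bbbcab => bbab
  | cacc

aa->b; bc->; cab->a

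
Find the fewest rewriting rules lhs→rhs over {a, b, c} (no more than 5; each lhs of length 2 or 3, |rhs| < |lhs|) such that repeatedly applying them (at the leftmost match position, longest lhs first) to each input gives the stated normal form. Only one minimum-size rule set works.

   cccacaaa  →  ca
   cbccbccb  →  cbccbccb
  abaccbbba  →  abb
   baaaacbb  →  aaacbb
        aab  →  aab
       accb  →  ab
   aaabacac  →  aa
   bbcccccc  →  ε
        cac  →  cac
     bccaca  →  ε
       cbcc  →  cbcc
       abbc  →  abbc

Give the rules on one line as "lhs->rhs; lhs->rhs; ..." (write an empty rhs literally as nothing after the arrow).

  | cccacaaa => aacaaa => acaa => ca
  | cbccbccb
  | abaccbbba => accbbba => abbba => abb
  | baaaacbb => aaacbb

aca->c; acc->a; ba->; ccc->a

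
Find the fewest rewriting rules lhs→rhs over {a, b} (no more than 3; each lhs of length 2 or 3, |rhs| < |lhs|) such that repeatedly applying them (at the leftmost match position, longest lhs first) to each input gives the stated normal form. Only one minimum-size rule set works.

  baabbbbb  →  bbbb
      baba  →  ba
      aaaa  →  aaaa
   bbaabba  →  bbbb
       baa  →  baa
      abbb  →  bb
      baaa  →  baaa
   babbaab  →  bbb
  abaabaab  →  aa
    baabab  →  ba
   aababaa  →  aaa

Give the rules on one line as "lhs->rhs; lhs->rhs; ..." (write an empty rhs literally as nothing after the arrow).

ab->; bba->bb

  | baabbbbb => babbbb => bbbb
  | baba => ba
  | aaaa
  | bbaabba => bbabba => bbbba => bbbb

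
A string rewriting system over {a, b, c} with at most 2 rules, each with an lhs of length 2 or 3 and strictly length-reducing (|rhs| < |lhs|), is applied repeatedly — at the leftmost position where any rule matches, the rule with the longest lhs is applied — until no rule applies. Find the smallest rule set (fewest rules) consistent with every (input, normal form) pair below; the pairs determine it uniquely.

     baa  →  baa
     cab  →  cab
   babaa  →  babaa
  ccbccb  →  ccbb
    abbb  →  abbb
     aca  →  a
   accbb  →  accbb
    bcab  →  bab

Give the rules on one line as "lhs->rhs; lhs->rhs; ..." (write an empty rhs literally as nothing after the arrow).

aca->a; bc->b

  | baa
  | cab
  | babaa
  | ccbccb => ccbcb => ccbb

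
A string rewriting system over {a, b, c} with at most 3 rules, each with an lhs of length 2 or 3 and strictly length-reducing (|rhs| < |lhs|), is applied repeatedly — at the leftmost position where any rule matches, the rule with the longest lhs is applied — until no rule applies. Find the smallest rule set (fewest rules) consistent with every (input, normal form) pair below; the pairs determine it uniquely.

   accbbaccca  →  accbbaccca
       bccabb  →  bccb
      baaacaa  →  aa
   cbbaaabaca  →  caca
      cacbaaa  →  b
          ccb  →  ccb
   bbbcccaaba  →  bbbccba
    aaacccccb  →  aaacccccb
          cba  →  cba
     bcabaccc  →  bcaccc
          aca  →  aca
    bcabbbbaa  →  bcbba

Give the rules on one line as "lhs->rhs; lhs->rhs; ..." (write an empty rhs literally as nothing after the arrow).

  | accbbaccca
  | bccabb => bccb
  | baaacaa => aacaa => aaab => aa
  | cbbaaabaca => cbaabaca => cabaca => caca

ab->; baa->a; caa->ab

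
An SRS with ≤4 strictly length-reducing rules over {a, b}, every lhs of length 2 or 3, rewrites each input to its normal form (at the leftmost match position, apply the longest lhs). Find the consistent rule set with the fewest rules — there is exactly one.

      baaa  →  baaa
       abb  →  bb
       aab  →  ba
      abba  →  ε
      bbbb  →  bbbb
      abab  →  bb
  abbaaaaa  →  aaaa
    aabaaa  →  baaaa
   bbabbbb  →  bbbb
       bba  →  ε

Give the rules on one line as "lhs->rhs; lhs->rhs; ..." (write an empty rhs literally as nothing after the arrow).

aab->ba; ab->b; bba->

  | baaa
  | abb => bb
  | aab => ba
  | abba => bba => ε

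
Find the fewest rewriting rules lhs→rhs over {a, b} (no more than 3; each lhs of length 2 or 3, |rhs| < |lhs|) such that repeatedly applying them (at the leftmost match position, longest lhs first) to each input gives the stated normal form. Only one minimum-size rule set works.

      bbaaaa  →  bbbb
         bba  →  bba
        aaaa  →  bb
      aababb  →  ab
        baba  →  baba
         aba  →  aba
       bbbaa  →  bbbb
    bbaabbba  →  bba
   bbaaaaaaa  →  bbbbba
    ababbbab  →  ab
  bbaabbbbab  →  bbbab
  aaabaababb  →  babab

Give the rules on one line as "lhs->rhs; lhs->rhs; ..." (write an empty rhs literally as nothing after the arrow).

  | bbaaaa => bbbaa => bbbb
  | bba
  | aaaa => baa => bb
  | aababb => aabb => ab

aa->b; aab->a; abb->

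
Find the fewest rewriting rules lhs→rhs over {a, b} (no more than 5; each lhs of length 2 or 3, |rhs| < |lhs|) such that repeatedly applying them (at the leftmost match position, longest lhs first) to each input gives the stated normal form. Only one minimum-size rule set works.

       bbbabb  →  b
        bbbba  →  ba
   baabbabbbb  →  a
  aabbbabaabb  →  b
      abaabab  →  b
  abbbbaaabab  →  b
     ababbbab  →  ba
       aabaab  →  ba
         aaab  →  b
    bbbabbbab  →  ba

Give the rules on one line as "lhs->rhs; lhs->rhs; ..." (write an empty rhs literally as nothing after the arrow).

  | bbbabb => ababb => abb => b
  | bbbba => abba => ba
  | baabbabbbb => bbababbbb => aababbbb => baabbbb => bbabbb => aabbb => babb => bb => a
  | aabbbabaabb => babbabaabb => bbabaabb => aabaabb => baaabb => bbabb => aabb => bab => b

aa->b; aab->ba; ab->; bb->a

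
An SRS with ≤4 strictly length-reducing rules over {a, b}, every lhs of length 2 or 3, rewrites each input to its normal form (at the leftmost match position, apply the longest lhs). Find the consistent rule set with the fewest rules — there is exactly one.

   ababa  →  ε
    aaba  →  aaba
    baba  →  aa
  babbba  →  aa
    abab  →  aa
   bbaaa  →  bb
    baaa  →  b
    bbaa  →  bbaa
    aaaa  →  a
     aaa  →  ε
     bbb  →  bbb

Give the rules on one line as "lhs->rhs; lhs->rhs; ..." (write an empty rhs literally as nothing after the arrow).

aaa->; abb->a; bab->a

  | ababa => aaa => ε
  | aaba
  | baba => aa
  | babbba => abba => aa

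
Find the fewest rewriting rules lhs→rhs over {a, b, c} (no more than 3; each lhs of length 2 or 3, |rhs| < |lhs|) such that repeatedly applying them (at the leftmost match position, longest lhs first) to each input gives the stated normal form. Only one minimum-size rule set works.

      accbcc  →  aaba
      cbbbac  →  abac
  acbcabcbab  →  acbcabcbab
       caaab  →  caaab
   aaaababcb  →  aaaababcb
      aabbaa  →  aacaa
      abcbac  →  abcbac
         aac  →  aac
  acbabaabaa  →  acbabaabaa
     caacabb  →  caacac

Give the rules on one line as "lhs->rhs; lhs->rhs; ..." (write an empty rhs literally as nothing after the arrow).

bb->c; cc->a

  | accbcc => aabcc => aaba
  | cbbbac => ccbac => abac
  | acbcabcbab
  | caaab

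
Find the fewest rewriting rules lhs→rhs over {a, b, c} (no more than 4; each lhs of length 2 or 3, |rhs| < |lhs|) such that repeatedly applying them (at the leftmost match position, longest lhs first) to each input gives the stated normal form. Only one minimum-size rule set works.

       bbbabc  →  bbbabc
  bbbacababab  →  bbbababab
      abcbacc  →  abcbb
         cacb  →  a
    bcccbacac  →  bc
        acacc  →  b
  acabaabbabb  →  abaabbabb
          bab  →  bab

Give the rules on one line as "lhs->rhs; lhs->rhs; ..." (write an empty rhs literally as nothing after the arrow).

ac->; acb->c; acc->b; cc->a

  | bbbabc
  | bbbacababab => bbbababab
  | abcbacc => abcbb
  | cacb => cc => a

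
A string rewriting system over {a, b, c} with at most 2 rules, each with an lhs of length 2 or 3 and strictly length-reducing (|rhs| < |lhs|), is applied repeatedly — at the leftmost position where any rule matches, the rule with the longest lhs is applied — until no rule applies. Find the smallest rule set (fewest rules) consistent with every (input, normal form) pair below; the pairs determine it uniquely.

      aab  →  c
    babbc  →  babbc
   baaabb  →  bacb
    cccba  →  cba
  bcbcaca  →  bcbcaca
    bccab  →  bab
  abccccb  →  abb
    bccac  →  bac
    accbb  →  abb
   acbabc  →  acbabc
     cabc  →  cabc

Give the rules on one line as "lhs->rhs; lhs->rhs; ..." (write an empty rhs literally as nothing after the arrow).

  | aab => c
  | babbc
  | baaabb => bacb
  | cccba => cba

aab->c; cc->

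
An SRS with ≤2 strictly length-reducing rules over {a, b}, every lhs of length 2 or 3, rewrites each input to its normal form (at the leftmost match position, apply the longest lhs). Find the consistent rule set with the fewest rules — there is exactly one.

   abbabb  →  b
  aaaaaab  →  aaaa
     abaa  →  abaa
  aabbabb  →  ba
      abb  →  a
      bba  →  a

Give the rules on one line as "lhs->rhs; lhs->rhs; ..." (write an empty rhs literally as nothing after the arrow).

aab->; bb->

  | abbabb => aabb => b
  | aaaaaab => aaaa
  | abaa
  | aabbabb => babb => ba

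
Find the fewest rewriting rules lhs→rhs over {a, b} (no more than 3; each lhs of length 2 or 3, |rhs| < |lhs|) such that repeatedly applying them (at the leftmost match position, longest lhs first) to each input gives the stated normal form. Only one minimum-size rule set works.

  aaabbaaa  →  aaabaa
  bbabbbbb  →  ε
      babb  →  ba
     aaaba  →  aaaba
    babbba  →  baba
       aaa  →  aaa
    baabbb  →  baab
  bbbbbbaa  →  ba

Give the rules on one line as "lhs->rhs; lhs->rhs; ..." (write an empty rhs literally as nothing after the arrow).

bb->; bba->b

  | aaabbaaa => aaabaa
  | bbabbbbb => bbbbbb => bbbb => bb => ε
  | babb => ba
  | aaaba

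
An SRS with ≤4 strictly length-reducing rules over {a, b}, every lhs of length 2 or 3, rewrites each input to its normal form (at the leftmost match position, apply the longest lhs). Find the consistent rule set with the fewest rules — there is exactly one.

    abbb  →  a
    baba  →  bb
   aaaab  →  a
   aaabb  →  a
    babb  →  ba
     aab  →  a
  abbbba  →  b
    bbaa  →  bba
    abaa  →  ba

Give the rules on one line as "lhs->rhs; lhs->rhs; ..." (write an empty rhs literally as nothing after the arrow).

  | abbb => abb => ab => a
  | baba => bb
  | aaaab => aaab => aab => ab => a
  | aaabb => aabb => abb => ab => a

aa->a; ab->a; aba->b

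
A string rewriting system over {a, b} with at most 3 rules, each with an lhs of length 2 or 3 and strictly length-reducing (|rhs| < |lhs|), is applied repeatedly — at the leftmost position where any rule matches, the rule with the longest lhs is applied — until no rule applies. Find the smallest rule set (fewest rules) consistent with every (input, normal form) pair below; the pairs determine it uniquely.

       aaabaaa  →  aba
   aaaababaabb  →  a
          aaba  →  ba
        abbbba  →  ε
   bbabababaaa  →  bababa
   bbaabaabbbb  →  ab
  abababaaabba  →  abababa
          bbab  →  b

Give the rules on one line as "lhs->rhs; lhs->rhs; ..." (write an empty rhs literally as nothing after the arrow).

aa->; bb->a

  | aaabaaa => abaaa => aba
  | aaaababaabb => aababaabb => babaabb => babbb => baab => bb => a
  | aaba => ba
  | abbbba => aabba => bba => aa => ε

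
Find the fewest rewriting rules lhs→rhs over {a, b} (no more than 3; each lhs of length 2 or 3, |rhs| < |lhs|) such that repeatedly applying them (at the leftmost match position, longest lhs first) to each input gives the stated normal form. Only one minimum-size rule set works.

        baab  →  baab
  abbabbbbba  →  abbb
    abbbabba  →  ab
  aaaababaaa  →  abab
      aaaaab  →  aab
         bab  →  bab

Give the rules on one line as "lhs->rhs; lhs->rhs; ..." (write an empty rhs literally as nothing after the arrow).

aaa->; bba->

  | baab
  | abbabbbbba => abbbbba => abbb
  | abbbabba => abbba => ab
  | aaaababaaa => ababaaa => abab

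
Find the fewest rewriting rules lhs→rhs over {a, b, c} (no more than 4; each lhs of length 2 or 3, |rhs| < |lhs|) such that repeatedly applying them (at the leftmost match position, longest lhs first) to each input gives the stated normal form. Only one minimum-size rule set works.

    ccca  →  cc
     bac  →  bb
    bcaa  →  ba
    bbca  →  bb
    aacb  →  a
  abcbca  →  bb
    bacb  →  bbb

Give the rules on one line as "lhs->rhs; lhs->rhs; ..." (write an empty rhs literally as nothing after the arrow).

ab->a; ac->b; ca->

  | ccca => cc
  | bac => bb
  | bcaa => ba
  | bbca => bb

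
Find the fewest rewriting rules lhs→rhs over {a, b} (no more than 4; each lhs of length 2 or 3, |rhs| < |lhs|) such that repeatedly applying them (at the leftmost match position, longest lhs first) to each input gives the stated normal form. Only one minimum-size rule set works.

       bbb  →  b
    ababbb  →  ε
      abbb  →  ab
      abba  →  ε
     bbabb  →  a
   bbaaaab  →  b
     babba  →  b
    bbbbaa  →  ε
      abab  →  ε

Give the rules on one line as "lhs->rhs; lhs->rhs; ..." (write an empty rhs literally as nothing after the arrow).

  | bbb => b
  | ababbb => bbbb => bb => ε
  | abbb => ab
  | abba => aa => ε

aa->; aba->b; bb->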